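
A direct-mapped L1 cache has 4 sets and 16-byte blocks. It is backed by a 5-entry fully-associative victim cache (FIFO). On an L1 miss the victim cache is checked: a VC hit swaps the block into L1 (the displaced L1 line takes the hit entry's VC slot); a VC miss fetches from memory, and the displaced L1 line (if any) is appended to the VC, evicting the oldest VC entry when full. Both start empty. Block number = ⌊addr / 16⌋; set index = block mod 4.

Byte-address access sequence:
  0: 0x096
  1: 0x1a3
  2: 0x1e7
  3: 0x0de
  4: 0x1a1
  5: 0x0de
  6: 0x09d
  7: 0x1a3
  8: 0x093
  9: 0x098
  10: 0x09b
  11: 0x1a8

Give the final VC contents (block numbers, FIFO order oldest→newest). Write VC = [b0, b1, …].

VC = [30, 13]

#0 0x96→b9/s1 MISS; vc=[]
#1 0x1a3→b26/s2 MISS; vc=[]
#2 0x1e7→b30/s2 MISS; vc=[26]
#3 0xde→b13/s1 MISS; vc=[26,9]
#4 0x1a1→b26/s2 VC-HIT; vc=[30,9]
#5 0xde→b13/s1 L1-HIT; vc=[30,9]
#6 0x9d→b9/s1 VC-HIT; vc=[30,13]
#7 0x1a3→b26/s2 L1-HIT; vc=[30,13]
#8 0x93→b9/s1 L1-HIT; vc=[30,13]
#9 0x98→b9/s1 L1-HIT; vc=[30,13]
#10 0x9b→b9/s1 L1-HIT; vc=[30,13]
#11 0x1a8→b26/s2 L1-HIT; vc=[30,13]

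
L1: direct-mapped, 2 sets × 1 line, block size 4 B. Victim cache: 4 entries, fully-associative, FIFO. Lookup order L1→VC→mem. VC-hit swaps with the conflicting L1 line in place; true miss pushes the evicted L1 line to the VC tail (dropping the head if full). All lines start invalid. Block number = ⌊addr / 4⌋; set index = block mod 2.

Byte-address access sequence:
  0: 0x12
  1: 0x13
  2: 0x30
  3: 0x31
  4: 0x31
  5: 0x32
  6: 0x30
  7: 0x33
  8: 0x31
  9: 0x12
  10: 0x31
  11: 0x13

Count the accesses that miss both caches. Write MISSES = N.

MISSES = 2

#0 0x12→b4/s0 MISS; vc=[]
#1 0x13→b4/s0 L1-HIT; vc=[]
#2 0x30→b12/s0 MISS; vc=[4]
#3 0x31→b12/s0 L1-HIT; vc=[4]
#4 0x31→b12/s0 L1-HIT; vc=[4]
#5 0x32→b12/s0 L1-HIT; vc=[4]
#6 0x30→b12/s0 L1-HIT; vc=[4]
#7 0x33→b12/s0 L1-HIT; vc=[4]
#8 0x31→b12/s0 L1-HIT; vc=[4]
#9 0x12→b4/s0 VC-HIT; vc=[12]
#10 0x31→b12/s0 VC-HIT; vc=[4]
#11 0x13→b4/s0 VC-HIT; vc=[12]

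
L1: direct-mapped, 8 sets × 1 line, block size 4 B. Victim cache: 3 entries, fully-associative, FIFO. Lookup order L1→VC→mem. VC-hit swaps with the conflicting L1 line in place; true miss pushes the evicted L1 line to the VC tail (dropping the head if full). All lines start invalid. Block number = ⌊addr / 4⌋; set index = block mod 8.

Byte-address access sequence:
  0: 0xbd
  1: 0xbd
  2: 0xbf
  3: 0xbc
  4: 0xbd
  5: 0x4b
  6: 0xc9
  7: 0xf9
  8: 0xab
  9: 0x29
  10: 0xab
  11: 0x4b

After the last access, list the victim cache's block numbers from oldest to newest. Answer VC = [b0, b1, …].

#0 0xbd→b47/s7 MISS; vc=[]
#1 0xbd→b47/s7 L1-HIT; vc=[]
#2 0xbf→b47/s7 L1-HIT; vc=[]
#3 0xbc→b47/s7 L1-HIT; vc=[]
#4 0xbd→b47/s7 L1-HIT; vc=[]
#5 0x4b→b18/s2 MISS; vc=[]
#6 0xc9→b50/s2 MISS; vc=[18]
#7 0xf9→b62/s6 MISS; vc=[18]
#8 0xab→b42/s2 MISS; vc=[18,50]
#9 0x29→b10/s2 MISS; vc=[18,50,42]
#10 0xab→b42/s2 VC-HIT; vc=[18,50,10]
#11 0x4b→b18/s2 VC-HIT; vc=[42,50,10]

VC = [42, 50, 10]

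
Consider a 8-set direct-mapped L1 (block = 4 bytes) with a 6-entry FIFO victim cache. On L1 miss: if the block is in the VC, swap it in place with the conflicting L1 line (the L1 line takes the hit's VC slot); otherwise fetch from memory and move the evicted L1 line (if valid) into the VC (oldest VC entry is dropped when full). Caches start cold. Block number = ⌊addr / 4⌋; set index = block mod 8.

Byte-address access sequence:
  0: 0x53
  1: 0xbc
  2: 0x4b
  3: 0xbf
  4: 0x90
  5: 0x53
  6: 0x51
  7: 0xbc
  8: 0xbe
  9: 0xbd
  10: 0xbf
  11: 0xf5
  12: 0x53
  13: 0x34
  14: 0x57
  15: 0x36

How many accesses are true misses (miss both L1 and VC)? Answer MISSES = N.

MISSES = 7

0: 0x53 (blk 20, set 4) → MISS  vc=[]
1: 0xbc (blk 47, set 7) → MISS  vc=[]
2: 0x4b (blk 18, set 2) → MISS  vc=[]
3: 0xbf (blk 47, set 7) → L1-HIT  vc=[]
4: 0x90 (blk 36, set 4) → MISS  vc=[20]
5: 0x53 (blk 20, set 4) → VC-HIT  vc=[36]
6: 0x51 (blk 20, set 4) → L1-HIT  vc=[36]
7: 0xbc (blk 47, set 7) → L1-HIT  vc=[36]
8: 0xbe (blk 47, set 7) → L1-HIT  vc=[36]
9: 0xbd (blk 47, set 7) → L1-HIT  vc=[36]
10: 0xbf (blk 47, set 7) → L1-HIT  vc=[36]
11: 0xf5 (blk 61, set 5) → MISS  vc=[36]
12: 0x53 (blk 20, set 4) → L1-HIT  vc=[36]
13: 0x34 (blk 13, set 5) → MISS  vc=[36, 61]
14: 0x57 (blk 21, set 5) → MISS  vc=[36, 61, 13]
15: 0x36 (blk 13, set 5) → VC-HIT  vc=[36, 61, 21]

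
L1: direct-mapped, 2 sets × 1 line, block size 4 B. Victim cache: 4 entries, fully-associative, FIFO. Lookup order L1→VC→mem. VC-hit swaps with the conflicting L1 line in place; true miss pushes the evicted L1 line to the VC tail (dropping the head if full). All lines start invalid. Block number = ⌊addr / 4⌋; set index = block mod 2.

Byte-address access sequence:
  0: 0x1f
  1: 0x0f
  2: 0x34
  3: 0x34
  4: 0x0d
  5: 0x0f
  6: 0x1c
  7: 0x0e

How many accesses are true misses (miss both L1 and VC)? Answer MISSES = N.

MISSES = 3

0: 0x1f (blk 7, set 1) → MISS  vc=[]
1: 0xf (blk 3, set 1) → MISS  vc=[7]
2: 0x34 (blk 13, set 1) → MISS  vc=[7, 3]
3: 0x34 (blk 13, set 1) → L1-HIT  vc=[7, 3]
4: 0xd (blk 3, set 1) → VC-HIT  vc=[7, 13]
5: 0xf (blk 3, set 1) → L1-HIT  vc=[7, 13]
6: 0x1c (blk 7, set 1) → VC-HIT  vc=[3, 13]
7: 0xe (blk 3, set 1) → VC-HIT  vc=[7, 13]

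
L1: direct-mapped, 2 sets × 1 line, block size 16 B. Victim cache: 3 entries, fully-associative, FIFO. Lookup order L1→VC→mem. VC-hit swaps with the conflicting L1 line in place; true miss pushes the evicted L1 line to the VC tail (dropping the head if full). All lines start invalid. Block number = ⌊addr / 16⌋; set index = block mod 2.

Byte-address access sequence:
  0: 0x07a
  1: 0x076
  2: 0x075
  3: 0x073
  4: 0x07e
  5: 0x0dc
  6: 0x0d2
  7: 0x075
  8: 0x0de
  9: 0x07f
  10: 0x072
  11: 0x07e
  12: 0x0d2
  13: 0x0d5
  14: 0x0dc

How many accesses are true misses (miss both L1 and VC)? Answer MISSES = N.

#0 0x7a→b7/s1 MISS; vc=[]
#1 0x76→b7/s1 L1-HIT; vc=[]
#2 0x75→b7/s1 L1-HIT; vc=[]
#3 0x73→b7/s1 L1-HIT; vc=[]
#4 0x7e→b7/s1 L1-HIT; vc=[]
#5 0xdc→b13/s1 MISS; vc=[7]
#6 0xd2→b13/s1 L1-HIT; vc=[7]
#7 0x75→b7/s1 VC-HIT; vc=[13]
#8 0xde→b13/s1 VC-HIT; vc=[7]
#9 0x7f→b7/s1 VC-HIT; vc=[13]
#10 0x72→b7/s1 L1-HIT; vc=[13]
#11 0x7e→b7/s1 L1-HIT; vc=[13]
#12 0xd2→b13/s1 VC-HIT; vc=[7]
#13 0xd5→b13/s1 L1-HIT; vc=[7]
#14 0xdc→b13/s1 L1-HIT; vc=[7]

MISSES = 2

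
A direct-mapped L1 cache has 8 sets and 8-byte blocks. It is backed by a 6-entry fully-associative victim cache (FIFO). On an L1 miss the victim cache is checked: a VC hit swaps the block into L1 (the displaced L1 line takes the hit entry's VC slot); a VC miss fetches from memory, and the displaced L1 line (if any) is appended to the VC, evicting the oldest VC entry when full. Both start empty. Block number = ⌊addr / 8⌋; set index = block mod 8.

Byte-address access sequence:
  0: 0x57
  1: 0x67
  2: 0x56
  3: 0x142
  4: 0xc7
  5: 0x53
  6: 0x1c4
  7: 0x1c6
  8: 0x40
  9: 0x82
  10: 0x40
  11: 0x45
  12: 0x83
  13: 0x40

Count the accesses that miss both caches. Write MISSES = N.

0: 0x57 (blk 10, set 2) → MISS  vc=[]
1: 0x67 (blk 12, set 4) → MISS  vc=[]
2: 0x56 (blk 10, set 2) → L1-HIT  vc=[]
3: 0x142 (blk 40, set 0) → MISS  vc=[]
4: 0xc7 (blk 24, set 0) → MISS  vc=[40]
5: 0x53 (blk 10, set 2) → L1-HIT  vc=[40]
6: 0x1c4 (blk 56, set 0) → MISS  vc=[40, 24]
7: 0x1c6 (blk 56, set 0) → L1-HIT  vc=[40, 24]
8: 0x40 (blk 8, set 0) → MISS  vc=[40, 24, 56]
9: 0x82 (blk 16, set 0) → MISS  vc=[40, 24, 56, 8]
10: 0x40 (blk 8, set 0) → VC-HIT  vc=[40, 24, 56, 16]
11: 0x45 (blk 8, set 0) → L1-HIT  vc=[40, 24, 56, 16]
12: 0x83 (blk 16, set 0) → VC-HIT  vc=[40, 24, 56, 8]
13: 0x40 (blk 8, set 0) → VC-HIT  vc=[40, 24, 56, 16]

MISSES = 7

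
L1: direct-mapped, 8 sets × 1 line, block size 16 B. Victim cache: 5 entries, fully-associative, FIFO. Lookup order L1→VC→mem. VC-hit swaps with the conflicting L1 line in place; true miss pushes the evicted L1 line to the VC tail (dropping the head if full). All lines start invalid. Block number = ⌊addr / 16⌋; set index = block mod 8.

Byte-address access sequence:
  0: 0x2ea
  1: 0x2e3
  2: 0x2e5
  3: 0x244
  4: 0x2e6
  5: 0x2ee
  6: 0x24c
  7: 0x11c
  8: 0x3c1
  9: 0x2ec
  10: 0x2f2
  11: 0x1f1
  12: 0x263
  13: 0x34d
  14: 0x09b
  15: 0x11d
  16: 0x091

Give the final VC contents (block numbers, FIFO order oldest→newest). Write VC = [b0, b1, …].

VC = [36, 47, 46, 60, 17]

0: 0x2ea (blk 46, set 6) → MISS  vc=[]
1: 0x2e3 (blk 46, set 6) → L1-HIT  vc=[]
2: 0x2e5 (blk 46, set 6) → L1-HIT  vc=[]
3: 0x244 (blk 36, set 4) → MISS  vc=[]
4: 0x2e6 (blk 46, set 6) → L1-HIT  vc=[]
5: 0x2ee (blk 46, set 6) → L1-HIT  vc=[]
6: 0x24c (blk 36, set 4) → L1-HIT  vc=[]
7: 0x11c (blk 17, set 1) → MISS  vc=[]
8: 0x3c1 (blk 60, set 4) → MISS  vc=[36]
9: 0x2ec (blk 46, set 6) → L1-HIT  vc=[36]
10: 0x2f2 (blk 47, set 7) → MISS  vc=[36]
11: 0x1f1 (blk 31, set 7) → MISS  vc=[36, 47]
12: 0x263 (blk 38, set 6) → MISS  vc=[36, 47, 46]
13: 0x34d (blk 52, set 4) → MISS  vc=[36, 47, 46, 60]
14: 0x9b (blk 9, set 1) → MISS  vc=[36, 47, 46, 60, 17]
15: 0x11d (blk 17, set 1) → VC-HIT  vc=[36, 47, 46, 60, 9]
16: 0x91 (blk 9, set 1) → VC-HIT  vc=[36, 47, 46, 60, 17]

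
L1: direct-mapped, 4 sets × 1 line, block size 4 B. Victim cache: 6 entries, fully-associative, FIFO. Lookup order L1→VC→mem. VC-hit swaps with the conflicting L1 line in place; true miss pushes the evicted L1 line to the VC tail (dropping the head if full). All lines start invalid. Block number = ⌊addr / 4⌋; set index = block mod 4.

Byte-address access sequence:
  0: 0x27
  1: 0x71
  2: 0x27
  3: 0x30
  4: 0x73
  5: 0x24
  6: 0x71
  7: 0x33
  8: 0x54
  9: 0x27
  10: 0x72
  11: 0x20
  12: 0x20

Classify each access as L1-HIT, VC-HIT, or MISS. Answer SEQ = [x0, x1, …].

#0 0x27→b9/s1 MISS; vc=[]
#1 0x71→b28/s0 MISS; vc=[]
#2 0x27→b9/s1 L1-HIT; vc=[]
#3 0x30→b12/s0 MISS; vc=[28]
#4 0x73→b28/s0 VC-HIT; vc=[12]
#5 0x24→b9/s1 L1-HIT; vc=[12]
#6 0x71→b28/s0 L1-HIT; vc=[12]
#7 0x33→b12/s0 VC-HIT; vc=[28]
#8 0x54→b21/s1 MISS; vc=[28,9]
#9 0x27→b9/s1 VC-HIT; vc=[28,21]
#10 0x72→b28/s0 VC-HIT; vc=[12,21]
#11 0x20→b8/s0 MISS; vc=[12,21,28]
#12 0x20→b8/s0 L1-HIT; vc=[12,21,28]

SEQ = [MISS, MISS, L1-HIT, MISS, VC-HIT, L1-HIT, L1-HIT, VC-HIT, MISS, VC-HIT, VC-HIT, MISS, L1-HIT]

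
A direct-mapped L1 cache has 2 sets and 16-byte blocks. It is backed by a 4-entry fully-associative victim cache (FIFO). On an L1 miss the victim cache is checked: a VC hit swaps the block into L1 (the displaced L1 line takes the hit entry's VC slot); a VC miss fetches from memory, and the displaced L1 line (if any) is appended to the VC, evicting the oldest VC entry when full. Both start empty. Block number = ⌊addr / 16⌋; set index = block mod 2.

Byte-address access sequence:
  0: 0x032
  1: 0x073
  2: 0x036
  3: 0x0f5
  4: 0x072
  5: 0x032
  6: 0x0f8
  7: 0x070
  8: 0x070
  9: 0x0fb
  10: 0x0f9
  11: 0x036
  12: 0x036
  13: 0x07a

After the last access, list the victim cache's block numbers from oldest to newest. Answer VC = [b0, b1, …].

VC = [15, 3]

0: 0x32 (blk 3, set 1) → MISS  vc=[]
1: 0x73 (blk 7, set 1) → MISS  vc=[3]
2: 0x36 (blk 3, set 1) → VC-HIT  vc=[7]
3: 0xf5 (blk 15, set 1) → MISS  vc=[7, 3]
4: 0x72 (blk 7, set 1) → VC-HIT  vc=[15, 3]
5: 0x32 (blk 3, set 1) → VC-HIT  vc=[15, 7]
6: 0xf8 (blk 15, set 1) → VC-HIT  vc=[3, 7]
7: 0x70 (blk 7, set 1) → VC-HIT  vc=[3, 15]
8: 0x70 (blk 7, set 1) → L1-HIT  vc=[3, 15]
9: 0xfb (blk 15, set 1) → VC-HIT  vc=[3, 7]
10: 0xf9 (blk 15, set 1) → L1-HIT  vc=[3, 7]
11: 0x36 (blk 3, set 1) → VC-HIT  vc=[15, 7]
12: 0x36 (blk 3, set 1) → L1-HIT  vc=[15, 7]
13: 0x7a (blk 7, set 1) → VC-HIT  vc=[15, 3]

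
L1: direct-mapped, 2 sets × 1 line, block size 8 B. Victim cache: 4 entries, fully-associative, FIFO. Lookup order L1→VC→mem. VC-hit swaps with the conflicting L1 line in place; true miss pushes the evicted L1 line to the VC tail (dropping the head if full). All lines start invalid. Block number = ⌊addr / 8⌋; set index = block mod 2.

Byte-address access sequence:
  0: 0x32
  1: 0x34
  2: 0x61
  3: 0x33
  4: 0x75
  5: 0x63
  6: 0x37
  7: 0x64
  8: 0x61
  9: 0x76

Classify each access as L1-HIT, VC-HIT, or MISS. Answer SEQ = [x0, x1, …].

0: 0x32 (blk 6, set 0) → MISS  vc=[]
1: 0x34 (blk 6, set 0) → L1-HIT  vc=[]
2: 0x61 (blk 12, set 0) → MISS  vc=[6]
3: 0x33 (blk 6, set 0) → VC-HIT  vc=[12]
4: 0x75 (blk 14, set 0) → MISS  vc=[12, 6]
5: 0x63 (blk 12, set 0) → VC-HIT  vc=[14, 6]
6: 0x37 (blk 6, set 0) → VC-HIT  vc=[14, 12]
7: 0x64 (blk 12, set 0) → VC-HIT  vc=[14, 6]
8: 0x61 (blk 12, set 0) → L1-HIT  vc=[14, 6]
9: 0x76 (blk 14, set 0) → VC-HIT  vc=[12, 6]

SEQ = [MISS, L1-HIT, MISS, VC-HIT, MISS, VC-HIT, VC-HIT, VC-HIT, L1-HIT, VC-HIT]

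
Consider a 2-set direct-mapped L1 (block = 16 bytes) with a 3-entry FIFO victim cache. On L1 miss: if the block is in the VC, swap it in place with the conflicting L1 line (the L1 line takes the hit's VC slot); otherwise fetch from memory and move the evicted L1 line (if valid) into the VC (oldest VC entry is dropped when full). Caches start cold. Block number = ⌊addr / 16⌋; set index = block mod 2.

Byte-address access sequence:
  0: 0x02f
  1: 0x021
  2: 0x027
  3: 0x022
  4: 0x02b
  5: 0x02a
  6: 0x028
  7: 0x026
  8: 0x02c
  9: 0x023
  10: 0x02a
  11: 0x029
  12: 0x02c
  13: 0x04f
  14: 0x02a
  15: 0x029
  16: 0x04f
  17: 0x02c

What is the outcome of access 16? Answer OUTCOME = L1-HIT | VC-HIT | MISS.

0: 0x2f (blk 2, set 0) → MISS  vc=[]
1: 0x21 (blk 2, set 0) → L1-HIT  vc=[]
2: 0x27 (blk 2, set 0) → L1-HIT  vc=[]
3: 0x22 (blk 2, set 0) → L1-HIT  vc=[]
4: 0x2b (blk 2, set 0) → L1-HIT  vc=[]
5: 0x2a (blk 2, set 0) → L1-HIT  vc=[]
6: 0x28 (blk 2, set 0) → L1-HIT  vc=[]
7: 0x26 (blk 2, set 0) → L1-HIT  vc=[]
8: 0x2c (blk 2, set 0) → L1-HIT  vc=[]
9: 0x23 (blk 2, set 0) → L1-HIT  vc=[]
10: 0x2a (blk 2, set 0) → L1-HIT  vc=[]
11: 0x29 (blk 2, set 0) → L1-HIT  vc=[]
12: 0x2c (blk 2, set 0) → L1-HIT  vc=[]
13: 0x4f (blk 4, set 0) → MISS  vc=[2]
14: 0x2a (blk 2, set 0) → VC-HIT  vc=[4]
15: 0x29 (blk 2, set 0) → L1-HIT  vc=[4]
16: 0x4f (blk 4, set 0) → VC-HIT  vc=[2]
17: 0x2c (blk 2, set 0) → VC-HIT  vc=[4]

OUTCOME = VC-HIT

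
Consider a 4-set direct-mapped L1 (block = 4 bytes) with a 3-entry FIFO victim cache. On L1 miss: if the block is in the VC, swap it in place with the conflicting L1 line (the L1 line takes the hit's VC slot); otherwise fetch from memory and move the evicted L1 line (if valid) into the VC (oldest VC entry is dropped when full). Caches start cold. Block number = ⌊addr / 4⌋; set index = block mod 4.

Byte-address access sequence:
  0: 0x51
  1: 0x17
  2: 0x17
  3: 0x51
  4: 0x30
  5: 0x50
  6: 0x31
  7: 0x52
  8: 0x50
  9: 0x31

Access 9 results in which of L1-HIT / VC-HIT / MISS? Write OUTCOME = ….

OUTCOME = VC-HIT

0: 0x51 (blk 20, set 0) → MISS  vc=[]
1: 0x17 (blk 5, set 1) → MISS  vc=[]
2: 0x17 (blk 5, set 1) → L1-HIT  vc=[]
3: 0x51 (blk 20, set 0) → L1-HIT  vc=[]
4: 0x30 (blk 12, set 0) → MISS  vc=[20]
5: 0x50 (blk 20, set 0) → VC-HIT  vc=[12]
6: 0x31 (blk 12, set 0) → VC-HIT  vc=[20]
7: 0x52 (blk 20, set 0) → VC-HIT  vc=[12]
8: 0x50 (blk 20, set 0) → L1-HIT  vc=[12]
9: 0x31 (blk 12, set 0) → VC-HIT  vc=[20]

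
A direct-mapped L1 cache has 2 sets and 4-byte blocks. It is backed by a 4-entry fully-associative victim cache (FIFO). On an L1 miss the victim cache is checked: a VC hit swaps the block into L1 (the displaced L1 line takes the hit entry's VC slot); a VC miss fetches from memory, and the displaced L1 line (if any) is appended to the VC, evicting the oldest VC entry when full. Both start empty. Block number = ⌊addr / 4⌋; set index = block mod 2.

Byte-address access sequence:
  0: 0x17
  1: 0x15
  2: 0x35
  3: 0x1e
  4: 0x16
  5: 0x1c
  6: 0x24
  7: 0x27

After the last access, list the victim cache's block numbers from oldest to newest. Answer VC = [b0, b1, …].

VC = [5, 13, 7]

  [0] addr=0x17 blk=5 s=1: MISS | VC []
  [1] addr=0x15 blk=5 s=1: L1-HIT | VC []
  [2] addr=0x35 blk=13 s=1: MISS | VC [5]
  [3] addr=0x1e blk=7 s=1: MISS | VC [5, 13]
  [4] addr=0x16 blk=5 s=1: VC-HIT | VC [7, 13]
  [5] addr=0x1c blk=7 s=1: VC-HIT | VC [5, 13]
  [6] addr=0x24 blk=9 s=1: MISS | VC [5, 13, 7]
  [7] addr=0x27 blk=9 s=1: L1-HIT | VC [5, 13, 7]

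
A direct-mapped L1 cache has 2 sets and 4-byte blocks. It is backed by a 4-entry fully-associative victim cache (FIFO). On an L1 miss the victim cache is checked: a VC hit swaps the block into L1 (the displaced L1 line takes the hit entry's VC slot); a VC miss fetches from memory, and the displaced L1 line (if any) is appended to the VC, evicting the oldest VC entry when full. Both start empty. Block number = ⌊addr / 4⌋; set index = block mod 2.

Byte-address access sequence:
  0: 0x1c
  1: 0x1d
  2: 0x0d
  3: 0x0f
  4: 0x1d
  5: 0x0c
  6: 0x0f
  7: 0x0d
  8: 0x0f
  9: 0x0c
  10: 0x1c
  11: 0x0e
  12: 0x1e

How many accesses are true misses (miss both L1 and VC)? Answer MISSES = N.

MISSES = 2

  [0] addr=0x1c blk=7 s=1: MISS | VC []
  [1] addr=0x1d blk=7 s=1: L1-HIT | VC []
  [2] addr=0xd blk=3 s=1: MISS | VC [7]
  [3] addr=0xf blk=3 s=1: L1-HIT | VC [7]
  [4] addr=0x1d blk=7 s=1: VC-HIT | VC [3]
  [5] addr=0xc blk=3 s=1: VC-HIT | VC [7]
  [6] addr=0xf blk=3 s=1: L1-HIT | VC [7]
  [7] addr=0xd blk=3 s=1: L1-HIT | VC [7]
  [8] addr=0xf blk=3 s=1: L1-HIT | VC [7]
  [9] addr=0xc blk=3 s=1: L1-HIT | VC [7]
  [10] addr=0x1c blk=7 s=1: VC-HIT | VC [3]
  [11] addr=0xe blk=3 s=1: VC-HIT | VC [7]
  [12] addr=0x1e blk=7 s=1: VC-HIT | VC [3]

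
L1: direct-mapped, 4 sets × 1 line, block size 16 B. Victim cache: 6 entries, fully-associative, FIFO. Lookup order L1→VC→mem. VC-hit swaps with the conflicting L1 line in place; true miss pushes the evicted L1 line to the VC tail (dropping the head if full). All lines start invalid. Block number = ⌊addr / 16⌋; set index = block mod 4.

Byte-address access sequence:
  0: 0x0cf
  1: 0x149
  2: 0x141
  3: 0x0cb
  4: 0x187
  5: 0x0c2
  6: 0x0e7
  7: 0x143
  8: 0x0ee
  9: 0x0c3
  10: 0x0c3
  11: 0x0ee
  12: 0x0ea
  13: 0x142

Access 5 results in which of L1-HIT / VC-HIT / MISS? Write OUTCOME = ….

OUTCOME = VC-HIT

0: 0xcf (blk 12, set 0) → MISS  vc=[]
1: 0x149 (blk 20, set 0) → MISS  vc=[12]
2: 0x141 (blk 20, set 0) → L1-HIT  vc=[12]
3: 0xcb (blk 12, set 0) → VC-HIT  vc=[20]
4: 0x187 (blk 24, set 0) → MISS  vc=[20, 12]
5: 0xc2 (blk 12, set 0) → VC-HIT  vc=[20, 24]
6: 0xe7 (blk 14, set 2) → MISS  vc=[20, 24]
7: 0x143 (blk 20, set 0) → VC-HIT  vc=[12, 24]
8: 0xee (blk 14, set 2) → L1-HIT  vc=[12, 24]
9: 0xc3 (blk 12, set 0) → VC-HIT  vc=[20, 24]
10: 0xc3 (blk 12, set 0) → L1-HIT  vc=[20, 24]
11: 0xee (blk 14, set 2) → L1-HIT  vc=[20, 24]
12: 0xea (blk 14, set 2) → L1-HIT  vc=[20, 24]
13: 0x142 (blk 20, set 0) → VC-HIT  vc=[12, 24]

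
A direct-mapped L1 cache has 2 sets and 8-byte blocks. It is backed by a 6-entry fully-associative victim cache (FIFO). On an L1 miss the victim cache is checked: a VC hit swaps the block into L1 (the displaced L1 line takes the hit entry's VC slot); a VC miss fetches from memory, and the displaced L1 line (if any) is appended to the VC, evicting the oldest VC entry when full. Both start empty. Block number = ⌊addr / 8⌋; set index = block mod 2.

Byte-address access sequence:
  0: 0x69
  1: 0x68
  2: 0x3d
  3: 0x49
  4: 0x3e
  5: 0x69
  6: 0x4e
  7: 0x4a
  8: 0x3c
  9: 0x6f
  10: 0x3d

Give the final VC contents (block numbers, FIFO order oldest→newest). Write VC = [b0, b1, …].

VC = [9, 13]

0: 0x69 (blk 13, set 1) → MISS  vc=[]
1: 0x68 (blk 13, set 1) → L1-HIT  vc=[]
2: 0x3d (blk 7, set 1) → MISS  vc=[13]
3: 0x49 (blk 9, set 1) → MISS  vc=[13, 7]
4: 0x3e (blk 7, set 1) → VC-HIT  vc=[13, 9]
5: 0x69 (blk 13, set 1) → VC-HIT  vc=[7, 9]
6: 0x4e (blk 9, set 1) → VC-HIT  vc=[7, 13]
7: 0x4a (blk 9, set 1) → L1-HIT  vc=[7, 13]
8: 0x3c (blk 7, set 1) → VC-HIT  vc=[9, 13]
9: 0x6f (blk 13, set 1) → VC-HIT  vc=[9, 7]
10: 0x3d (blk 7, set 1) → VC-HIT  vc=[9, 13]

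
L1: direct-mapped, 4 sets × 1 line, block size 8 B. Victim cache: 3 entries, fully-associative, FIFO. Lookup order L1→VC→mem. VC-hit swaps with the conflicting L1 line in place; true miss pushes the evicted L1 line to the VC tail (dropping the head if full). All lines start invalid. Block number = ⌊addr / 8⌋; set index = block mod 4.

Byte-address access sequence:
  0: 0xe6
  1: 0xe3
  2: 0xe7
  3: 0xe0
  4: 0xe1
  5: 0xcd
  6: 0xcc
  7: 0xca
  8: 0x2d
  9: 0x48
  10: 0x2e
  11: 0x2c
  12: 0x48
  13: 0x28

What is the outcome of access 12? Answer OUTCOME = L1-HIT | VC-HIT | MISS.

OUTCOME = VC-HIT

0: 0xe6 (blk 28, set 0) → MISS  vc=[]
1: 0xe3 (blk 28, set 0) → L1-HIT  vc=[]
2: 0xe7 (blk 28, set 0) → L1-HIT  vc=[]
3: 0xe0 (blk 28, set 0) → L1-HIT  vc=[]
4: 0xe1 (blk 28, set 0) → L1-HIT  vc=[]
5: 0xcd (blk 25, set 1) → MISS  vc=[]
6: 0xcc (blk 25, set 1) → L1-HIT  vc=[]
7: 0xca (blk 25, set 1) → L1-HIT  vc=[]
8: 0x2d (blk 5, set 1) → MISS  vc=[25]
9: 0x48 (blk 9, set 1) → MISS  vc=[25, 5]
10: 0x2e (blk 5, set 1) → VC-HIT  vc=[25, 9]
11: 0x2c (blk 5, set 1) → L1-HIT  vc=[25, 9]
12: 0x48 (blk 9, set 1) → VC-HIT  vc=[25, 5]
13: 0x28 (blk 5, set 1) → VC-HIT  vc=[25, 9]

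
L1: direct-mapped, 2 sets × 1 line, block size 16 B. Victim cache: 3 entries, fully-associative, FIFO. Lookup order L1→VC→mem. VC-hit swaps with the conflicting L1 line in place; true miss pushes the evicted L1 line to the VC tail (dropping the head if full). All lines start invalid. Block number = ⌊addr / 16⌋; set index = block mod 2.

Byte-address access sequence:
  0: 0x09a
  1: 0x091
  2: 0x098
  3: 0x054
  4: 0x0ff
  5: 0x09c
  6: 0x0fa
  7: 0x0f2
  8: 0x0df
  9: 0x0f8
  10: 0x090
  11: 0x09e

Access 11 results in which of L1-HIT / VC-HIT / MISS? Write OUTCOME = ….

  [0] addr=0x9a blk=9 s=1: MISS | VC []
  [1] addr=0x91 blk=9 s=1: L1-HIT | VC []
  [2] addr=0x98 blk=9 s=1: L1-HIT | VC []
  [3] addr=0x54 blk=5 s=1: MISS | VC [9]
  [4] addr=0xff blk=15 s=1: MISS | VC [9, 5]
  [5] addr=0x9c blk=9 s=1: VC-HIT | VC [15, 5]
  [6] addr=0xfa blk=15 s=1: VC-HIT | VC [9, 5]
  [7] addr=0xf2 blk=15 s=1: L1-HIT | VC [9, 5]
  [8] addr=0xdf blk=13 s=1: MISS | VC [9, 5, 15]
  [9] addr=0xf8 blk=15 s=1: VC-HIT | VC [9, 5, 13]
  [10] addr=0x90 blk=9 s=1: VC-HIT | VC [15, 5, 13]
  [11] addr=0x9e blk=9 s=1: L1-HIT | VC [15, 5, 13]

OUTCOME = L1-HIT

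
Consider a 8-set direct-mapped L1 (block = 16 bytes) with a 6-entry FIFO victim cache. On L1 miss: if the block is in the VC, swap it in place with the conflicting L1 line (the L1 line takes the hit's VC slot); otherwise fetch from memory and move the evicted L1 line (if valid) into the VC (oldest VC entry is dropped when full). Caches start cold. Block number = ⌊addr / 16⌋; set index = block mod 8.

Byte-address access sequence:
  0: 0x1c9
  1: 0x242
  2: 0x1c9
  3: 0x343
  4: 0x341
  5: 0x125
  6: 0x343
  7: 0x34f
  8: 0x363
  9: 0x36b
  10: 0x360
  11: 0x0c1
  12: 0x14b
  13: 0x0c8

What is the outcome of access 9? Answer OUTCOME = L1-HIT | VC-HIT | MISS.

#0 0x1c9→b28/s4 MISS; vc=[]
#1 0x242→b36/s4 MISS; vc=[28]
#2 0x1c9→b28/s4 VC-HIT; vc=[36]
#3 0x343→b52/s4 MISS; vc=[36,28]
#4 0x341→b52/s4 L1-HIT; vc=[36,28]
#5 0x125→b18/s2 MISS; vc=[36,28]
#6 0x343→b52/s4 L1-HIT; vc=[36,28]
#7 0x34f→b52/s4 L1-HIT; vc=[36,28]
#8 0x363→b54/s6 MISS; vc=[36,28]
#9 0x36b→b54/s6 L1-HIT; vc=[36,28]
#10 0x360→b54/s6 L1-HIT; vc=[36,28]
#11 0xc1→b12/s4 MISS; vc=[36,28,52]
#12 0x14b→b20/s4 MISS; vc=[36,28,52,12]
#13 0xc8→b12/s4 VC-HIT; vc=[36,28,52,20]

OUTCOME = L1-HIT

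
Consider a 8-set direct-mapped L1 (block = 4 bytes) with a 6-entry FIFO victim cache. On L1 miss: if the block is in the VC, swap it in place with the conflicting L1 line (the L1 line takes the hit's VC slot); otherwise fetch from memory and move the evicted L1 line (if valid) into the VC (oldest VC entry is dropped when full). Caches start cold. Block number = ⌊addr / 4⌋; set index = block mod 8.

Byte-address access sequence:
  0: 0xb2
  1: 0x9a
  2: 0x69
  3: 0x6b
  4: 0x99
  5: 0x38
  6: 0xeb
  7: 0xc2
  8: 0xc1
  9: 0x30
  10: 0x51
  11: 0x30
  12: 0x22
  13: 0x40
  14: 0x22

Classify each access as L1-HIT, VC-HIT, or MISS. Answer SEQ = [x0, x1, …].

SEQ = [MISS, MISS, MISS, L1-HIT, L1-HIT, MISS, MISS, MISS, L1-HIT, MISS, MISS, VC-HIT, MISS, MISS, VC-HIT]

0: 0xb2 (blk 44, set 4) → MISS  vc=[]
1: 0x9a (blk 38, set 6) → MISS  vc=[]
2: 0x69 (blk 26, set 2) → MISS  vc=[]
3: 0x6b (blk 26, set 2) → L1-HIT  vc=[]
4: 0x99 (blk 38, set 6) → L1-HIT  vc=[]
5: 0x38 (blk 14, set 6) → MISS  vc=[38]
6: 0xeb (blk 58, set 2) → MISS  vc=[38, 26]
7: 0xc2 (blk 48, set 0) → MISS  vc=[38, 26]
8: 0xc1 (blk 48, set 0) → L1-HIT  vc=[38, 26]
9: 0x30 (blk 12, set 4) → MISS  vc=[38, 26, 44]
10: 0x51 (blk 20, set 4) → MISS  vc=[38, 26, 44, 12]
11: 0x30 (blk 12, set 4) → VC-HIT  vc=[38, 26, 44, 20]
12: 0x22 (blk 8, set 0) → MISS  vc=[38, 26, 44, 20, 48]
13: 0x40 (blk 16, set 0) → MISS  vc=[38, 26, 44, 20, 48, 8]
14: 0x22 (blk 8, set 0) → VC-HIT  vc=[38, 26, 44, 20, 48, 16]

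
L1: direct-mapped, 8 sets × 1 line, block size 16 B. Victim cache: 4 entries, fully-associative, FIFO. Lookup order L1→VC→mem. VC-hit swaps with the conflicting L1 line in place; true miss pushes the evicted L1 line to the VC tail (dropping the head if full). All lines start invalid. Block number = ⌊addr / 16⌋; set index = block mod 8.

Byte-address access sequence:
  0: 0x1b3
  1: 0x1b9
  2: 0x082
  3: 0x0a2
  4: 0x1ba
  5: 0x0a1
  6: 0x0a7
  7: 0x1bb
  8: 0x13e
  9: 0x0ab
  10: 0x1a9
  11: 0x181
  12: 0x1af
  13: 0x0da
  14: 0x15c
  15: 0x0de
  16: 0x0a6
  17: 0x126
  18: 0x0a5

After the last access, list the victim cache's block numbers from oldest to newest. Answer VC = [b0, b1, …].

VC = [26, 8, 21, 18]

#0 0x1b3→b27/s3 MISS; vc=[]
#1 0x1b9→b27/s3 L1-HIT; vc=[]
#2 0x82→b8/s0 MISS; vc=[]
#3 0xa2→b10/s2 MISS; vc=[]
#4 0x1ba→b27/s3 L1-HIT; vc=[]
#5 0xa1→b10/s2 L1-HIT; vc=[]
#6 0xa7→b10/s2 L1-HIT; vc=[]
#7 0x1bb→b27/s3 L1-HIT; vc=[]
#8 0x13e→b19/s3 MISS; vc=[27]
#9 0xab→b10/s2 L1-HIT; vc=[27]
#10 0x1a9→b26/s2 MISS; vc=[27,10]
#11 0x181→b24/s0 MISS; vc=[27,10,8]
#12 0x1af→b26/s2 L1-HIT; vc=[27,10,8]
#13 0xda→b13/s5 MISS; vc=[27,10,8]
#14 0x15c→b21/s5 MISS; vc=[27,10,8,13]
#15 0xde→b13/s5 VC-HIT; vc=[27,10,8,21]
#16 0xa6→b10/s2 VC-HIT; vc=[27,26,8,21]
#17 0x126→b18/s2 MISS; vc=[26,8,21,10]
#18 0xa5→b10/s2 VC-HIT; vc=[26,8,21,18]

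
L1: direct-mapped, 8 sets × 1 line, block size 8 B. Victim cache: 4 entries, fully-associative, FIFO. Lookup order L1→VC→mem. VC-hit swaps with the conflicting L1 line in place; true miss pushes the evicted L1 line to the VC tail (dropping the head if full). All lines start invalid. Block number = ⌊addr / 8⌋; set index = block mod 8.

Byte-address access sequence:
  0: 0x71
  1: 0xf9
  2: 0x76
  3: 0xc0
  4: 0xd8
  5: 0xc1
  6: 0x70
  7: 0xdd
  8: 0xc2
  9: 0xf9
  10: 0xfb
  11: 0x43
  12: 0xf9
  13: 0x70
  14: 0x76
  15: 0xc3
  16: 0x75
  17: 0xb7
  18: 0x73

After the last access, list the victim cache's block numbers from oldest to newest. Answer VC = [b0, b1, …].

0: 0x71 (blk 14, set 6) → MISS  vc=[]
1: 0xf9 (blk 31, set 7) → MISS  vc=[]
2: 0x76 (blk 14, set 6) → L1-HIT  vc=[]
3: 0xc0 (blk 24, set 0) → MISS  vc=[]
4: 0xd8 (blk 27, set 3) → MISS  vc=[]
5: 0xc1 (blk 24, set 0) → L1-HIT  vc=[]
6: 0x70 (blk 14, set 6) → L1-HIT  vc=[]
7: 0xdd (blk 27, set 3) → L1-HIT  vc=[]
8: 0xc2 (blk 24, set 0) → L1-HIT  vc=[]
9: 0xf9 (blk 31, set 7) → L1-HIT  vc=[]
10: 0xfb (blk 31, set 7) → L1-HIT  vc=[]
11: 0x43 (blk 8, set 0) → MISS  vc=[24]
12: 0xf9 (blk 31, set 7) → L1-HIT  vc=[24]
13: 0x70 (blk 14, set 6) → L1-HIT  vc=[24]
14: 0x76 (blk 14, set 6) → L1-HIT  vc=[24]
15: 0xc3 (blk 24, set 0) → VC-HIT  vc=[8]
16: 0x75 (blk 14, set 6) → L1-HIT  vc=[8]
17: 0xb7 (blk 22, set 6) → MISS  vc=[8, 14]
18: 0x73 (blk 14, set 6) → VC-HIT  vc=[8, 22]

VC = [8, 22]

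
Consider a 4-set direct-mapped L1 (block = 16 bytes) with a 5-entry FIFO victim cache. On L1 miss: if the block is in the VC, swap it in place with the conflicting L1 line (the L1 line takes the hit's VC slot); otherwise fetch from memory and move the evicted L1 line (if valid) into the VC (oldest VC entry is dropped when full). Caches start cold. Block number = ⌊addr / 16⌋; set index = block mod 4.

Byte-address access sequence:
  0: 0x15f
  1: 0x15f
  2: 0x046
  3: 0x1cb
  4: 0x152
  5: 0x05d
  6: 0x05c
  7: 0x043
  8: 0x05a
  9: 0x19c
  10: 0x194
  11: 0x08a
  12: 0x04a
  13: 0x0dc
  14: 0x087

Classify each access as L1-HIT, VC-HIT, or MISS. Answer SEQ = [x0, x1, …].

#0 0x15f→b21/s1 MISS; vc=[]
#1 0x15f→b21/s1 L1-HIT; vc=[]
#2 0x46→b4/s0 MISS; vc=[]
#3 0x1cb→b28/s0 MISS; vc=[4]
#4 0x152→b21/s1 L1-HIT; vc=[4]
#5 0x5d→b5/s1 MISS; vc=[4,21]
#6 0x5c→b5/s1 L1-HIT; vc=[4,21]
#7 0x43→b4/s0 VC-HIT; vc=[28,21]
#8 0x5a→b5/s1 L1-HIT; vc=[28,21]
#9 0x19c→b25/s1 MISS; vc=[28,21,5]
#10 0x194→b25/s1 L1-HIT; vc=[28,21,5]
#11 0x8a→b8/s0 MISS; vc=[28,21,5,4]
#12 0x4a→b4/s0 VC-HIT; vc=[28,21,5,8]
#13 0xdc→b13/s1 MISS; vc=[28,21,5,8,25]
#14 0x87→b8/s0 VC-HIT; vc=[28,21,5,4,25]

SEQ = [MISS, L1-HIT, MISS, MISS, L1-HIT, MISS, L1-HIT, VC-HIT, L1-HIT, MISS, L1-HIT, MISS, VC-HIT, MISS, VC-HIT]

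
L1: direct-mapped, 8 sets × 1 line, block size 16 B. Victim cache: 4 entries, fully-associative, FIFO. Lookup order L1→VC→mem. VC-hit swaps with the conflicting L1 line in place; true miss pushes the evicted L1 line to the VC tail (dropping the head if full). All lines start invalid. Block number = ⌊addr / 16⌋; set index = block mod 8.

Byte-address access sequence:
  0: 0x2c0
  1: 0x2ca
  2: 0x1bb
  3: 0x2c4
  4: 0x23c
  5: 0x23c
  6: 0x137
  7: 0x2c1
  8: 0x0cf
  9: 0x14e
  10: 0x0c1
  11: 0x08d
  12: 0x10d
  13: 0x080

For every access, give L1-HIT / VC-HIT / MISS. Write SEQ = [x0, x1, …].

SEQ = [MISS, L1-HIT, MISS, L1-HIT, MISS, L1-HIT, MISS, L1-HIT, MISS, MISS, VC-HIT, MISS, MISS, VC-HIT]

0: 0x2c0 (blk 44, set 4) → MISS  vc=[]
1: 0x2ca (blk 44, set 4) → L1-HIT  vc=[]
2: 0x1bb (blk 27, set 3) → MISS  vc=[]
3: 0x2c4 (blk 44, set 4) → L1-HIT  vc=[]
4: 0x23c (blk 35, set 3) → MISS  vc=[27]
5: 0x23c (blk 35, set 3) → L1-HIT  vc=[27]
6: 0x137 (blk 19, set 3) → MISS  vc=[27, 35]
7: 0x2c1 (blk 44, set 4) → L1-HIT  vc=[27, 35]
8: 0xcf (blk 12, set 4) → MISS  vc=[27, 35, 44]
9: 0x14e (blk 20, set 4) → MISS  vc=[27, 35, 44, 12]
10: 0xc1 (blk 12, set 4) → VC-HIT  vc=[27, 35, 44, 20]
11: 0x8d (blk 8, set 0) → MISS  vc=[27, 35, 44, 20]
12: 0x10d (blk 16, set 0) → MISS  vc=[35, 44, 20, 8]
13: 0x80 (blk 8, set 0) → VC-HIT  vc=[35, 44, 20, 16]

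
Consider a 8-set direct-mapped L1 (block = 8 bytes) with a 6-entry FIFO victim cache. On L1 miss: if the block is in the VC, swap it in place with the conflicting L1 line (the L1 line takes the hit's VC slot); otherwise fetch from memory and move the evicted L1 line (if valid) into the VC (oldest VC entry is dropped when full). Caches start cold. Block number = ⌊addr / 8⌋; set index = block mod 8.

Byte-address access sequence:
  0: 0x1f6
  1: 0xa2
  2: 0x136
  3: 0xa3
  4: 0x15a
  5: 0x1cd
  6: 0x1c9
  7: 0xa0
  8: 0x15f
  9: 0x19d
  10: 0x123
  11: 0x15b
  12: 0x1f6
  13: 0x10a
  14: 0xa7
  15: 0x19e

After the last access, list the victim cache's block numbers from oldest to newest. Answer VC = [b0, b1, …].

#0 0x1f6→b62/s6 MISS; vc=[]
#1 0xa2→b20/s4 MISS; vc=[]
#2 0x136→b38/s6 MISS; vc=[62]
#3 0xa3→b20/s4 L1-HIT; vc=[62]
#4 0x15a→b43/s3 MISS; vc=[62]
#5 0x1cd→b57/s1 MISS; vc=[62]
#6 0x1c9→b57/s1 L1-HIT; vc=[62]
#7 0xa0→b20/s4 L1-HIT; vc=[62]
#8 0x15f→b43/s3 L1-HIT; vc=[62]
#9 0x19d→b51/s3 MISS; vc=[62,43]
#10 0x123→b36/s4 MISS; vc=[62,43,20]
#11 0x15b→b43/s3 VC-HIT; vc=[62,51,20]
#12 0x1f6→b62/s6 VC-HIT; vc=[38,51,20]
#13 0x10a→b33/s1 MISS; vc=[38,51,20,57]
#14 0xa7→b20/s4 VC-HIT; vc=[38,51,36,57]
#15 0x19e→b51/s3 VC-HIT; vc=[38,43,36,57]

VC = [38, 43, 36, 57]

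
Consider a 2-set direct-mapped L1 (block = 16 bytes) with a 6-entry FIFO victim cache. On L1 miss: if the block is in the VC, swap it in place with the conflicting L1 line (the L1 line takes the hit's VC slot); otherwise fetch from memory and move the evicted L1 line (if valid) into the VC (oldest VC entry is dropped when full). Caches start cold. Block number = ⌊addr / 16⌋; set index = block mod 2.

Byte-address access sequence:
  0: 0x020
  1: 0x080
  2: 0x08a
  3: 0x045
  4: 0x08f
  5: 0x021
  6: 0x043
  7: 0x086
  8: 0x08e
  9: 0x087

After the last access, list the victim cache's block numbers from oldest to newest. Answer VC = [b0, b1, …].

VC = [4, 2]

#0 0x20→b2/s0 MISS; vc=[]
#1 0x80→b8/s0 MISS; vc=[2]
#2 0x8a→b8/s0 L1-HIT; vc=[2]
#3 0x45→b4/s0 MISS; vc=[2,8]
#4 0x8f→b8/s0 VC-HIT; vc=[2,4]
#5 0x21→b2/s0 VC-HIT; vc=[8,4]
#6 0x43→b4/s0 VC-HIT; vc=[8,2]
#7 0x86→b8/s0 VC-HIT; vc=[4,2]
#8 0x8e→b8/s0 L1-HIT; vc=[4,2]
#9 0x87→b8/s0 L1-HIT; vc=[4,2]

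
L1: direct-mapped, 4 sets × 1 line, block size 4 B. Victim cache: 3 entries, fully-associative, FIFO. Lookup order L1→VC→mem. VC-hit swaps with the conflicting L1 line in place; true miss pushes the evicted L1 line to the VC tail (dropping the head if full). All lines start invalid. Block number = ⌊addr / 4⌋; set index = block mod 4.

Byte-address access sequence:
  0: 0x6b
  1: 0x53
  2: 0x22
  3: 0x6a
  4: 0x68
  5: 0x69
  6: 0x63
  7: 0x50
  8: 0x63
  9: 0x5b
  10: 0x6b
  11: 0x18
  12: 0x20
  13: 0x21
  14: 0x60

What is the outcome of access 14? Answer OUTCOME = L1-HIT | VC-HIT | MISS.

OUTCOME = VC-HIT

  [0] addr=0x6b blk=26 s=2: MISS | VC []
  [1] addr=0x53 blk=20 s=0: MISS | VC []
  [2] addr=0x22 blk=8 s=0: MISS | VC [20]
  [3] addr=0x6a blk=26 s=2: L1-HIT | VC [20]
  [4] addr=0x68 blk=26 s=2: L1-HIT | VC [20]
  [5] addr=0x69 blk=26 s=2: L1-HIT | VC [20]
  [6] addr=0x63 blk=24 s=0: MISS | VC [20, 8]
  [7] addr=0x50 blk=20 s=0: VC-HIT | VC [24, 8]
  [8] addr=0x63 blk=24 s=0: VC-HIT | VC [20, 8]
  [9] addr=0x5b blk=22 s=2: MISS | VC [20, 8, 26]
  [10] addr=0x6b blk=26 s=2: VC-HIT | VC [20, 8, 22]
  [11] addr=0x18 blk=6 s=2: MISS | VC [8, 22, 26]
  [12] addr=0x20 blk=8 s=0: VC-HIT | VC [24, 22, 26]
  [13] addr=0x21 blk=8 s=0: L1-HIT | VC [24, 22, 26]
  [14] addr=0x60 blk=24 s=0: VC-HIT | VC [8, 22, 26]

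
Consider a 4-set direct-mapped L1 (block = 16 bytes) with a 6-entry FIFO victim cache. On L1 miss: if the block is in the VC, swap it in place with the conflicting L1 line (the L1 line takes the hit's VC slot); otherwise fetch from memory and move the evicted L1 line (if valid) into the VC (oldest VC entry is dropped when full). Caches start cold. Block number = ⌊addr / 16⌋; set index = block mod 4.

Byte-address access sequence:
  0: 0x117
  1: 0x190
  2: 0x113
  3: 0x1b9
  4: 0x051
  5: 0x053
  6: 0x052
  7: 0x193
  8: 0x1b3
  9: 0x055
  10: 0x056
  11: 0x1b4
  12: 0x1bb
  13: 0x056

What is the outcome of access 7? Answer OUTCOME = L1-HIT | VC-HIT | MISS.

OUTCOME = VC-HIT

0: 0x117 (blk 17, set 1) → MISS  vc=[]
1: 0x190 (blk 25, set 1) → MISS  vc=[17]
2: 0x113 (blk 17, set 1) → VC-HIT  vc=[25]
3: 0x1b9 (blk 27, set 3) → MISS  vc=[25]
4: 0x51 (blk 5, set 1) → MISS  vc=[25, 17]
5: 0x53 (blk 5, set 1) → L1-HIT  vc=[25, 17]
6: 0x52 (blk 5, set 1) → L1-HIT  vc=[25, 17]
7: 0x193 (blk 25, set 1) → VC-HIT  vc=[5, 17]
8: 0x1b3 (blk 27, set 3) → L1-HIT  vc=[5, 17]
9: 0x55 (blk 5, set 1) → VC-HIT  vc=[25, 17]
10: 0x56 (blk 5, set 1) → L1-HIT  vc=[25, 17]
11: 0x1b4 (blk 27, set 3) → L1-HIT  vc=[25, 17]
12: 0x1bb (blk 27, set 3) → L1-HIT  vc=[25, 17]
13: 0x56 (blk 5, set 1) → L1-HIT  vc=[25, 17]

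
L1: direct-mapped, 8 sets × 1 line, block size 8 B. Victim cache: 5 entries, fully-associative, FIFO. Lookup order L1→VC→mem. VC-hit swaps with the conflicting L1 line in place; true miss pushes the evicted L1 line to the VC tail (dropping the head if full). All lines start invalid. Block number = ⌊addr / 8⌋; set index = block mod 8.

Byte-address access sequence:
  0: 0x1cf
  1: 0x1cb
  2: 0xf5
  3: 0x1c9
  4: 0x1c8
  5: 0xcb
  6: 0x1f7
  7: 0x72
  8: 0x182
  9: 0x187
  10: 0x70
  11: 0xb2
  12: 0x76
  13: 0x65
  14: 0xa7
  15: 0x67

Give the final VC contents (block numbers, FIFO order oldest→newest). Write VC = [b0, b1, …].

VC = [57, 30, 62, 22, 20]

  [0] addr=0x1cf blk=57 s=1: MISS | VC []
  [1] addr=0x1cb blk=57 s=1: L1-HIT | VC []
  [2] addr=0xf5 blk=30 s=6: MISS | VC []
  [3] addr=0x1c9 blk=57 s=1: L1-HIT | VC []
  [4] addr=0x1c8 blk=57 s=1: L1-HIT | VC []
  [5] addr=0xcb blk=25 s=1: MISS | VC [57]
  [6] addr=0x1f7 blk=62 s=6: MISS | VC [57, 30]
  [7] addr=0x72 blk=14 s=6: MISS | VC [57, 30, 62]
  [8] addr=0x182 blk=48 s=0: MISS | VC [57, 30, 62]
  [9] addr=0x187 blk=48 s=0: L1-HIT | VC [57, 30, 62]
  [10] addr=0x70 blk=14 s=6: L1-HIT | VC [57, 30, 62]
  [11] addr=0xb2 blk=22 s=6: MISS | VC [57, 30, 62, 14]
  [12] addr=0x76 blk=14 s=6: VC-HIT | VC [57, 30, 62, 22]
  [13] addr=0x65 blk=12 s=4: MISS | VC [57, 30, 62, 22]
  [14] addr=0xa7 blk=20 s=4: MISS | VC [57, 30, 62, 22, 12]
  [15] addr=0x67 blk=12 s=4: VC-HIT | VC [57, 30, 62, 22, 20]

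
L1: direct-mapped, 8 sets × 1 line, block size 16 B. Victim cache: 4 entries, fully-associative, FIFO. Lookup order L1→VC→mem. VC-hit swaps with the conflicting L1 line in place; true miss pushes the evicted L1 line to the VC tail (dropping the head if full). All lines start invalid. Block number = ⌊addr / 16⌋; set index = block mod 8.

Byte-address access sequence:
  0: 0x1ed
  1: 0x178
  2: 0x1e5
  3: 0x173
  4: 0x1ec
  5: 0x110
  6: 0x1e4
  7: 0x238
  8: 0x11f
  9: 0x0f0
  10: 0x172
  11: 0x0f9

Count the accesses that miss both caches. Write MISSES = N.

MISSES = 5

0: 0x1ed (blk 30, set 6) → MISS  vc=[]
1: 0x178 (blk 23, set 7) → MISS  vc=[]
2: 0x1e5 (blk 30, set 6) → L1-HIT  vc=[]
3: 0x173 (blk 23, set 7) → L1-HIT  vc=[]
4: 0x1ec (blk 30, set 6) → L1-HIT  vc=[]
5: 0x110 (blk 17, set 1) → MISS  vc=[]
6: 0x1e4 (blk 30, set 6) → L1-HIT  vc=[]
7: 0x238 (blk 35, set 3) → MISS  vc=[]
8: 0x11f (blk 17, set 1) → L1-HIT  vc=[]
9: 0xf0 (blk 15, set 7) → MISS  vc=[23]
10: 0x172 (blk 23, set 7) → VC-HIT  vc=[15]
11: 0xf9 (blk 15, set 7) → VC-HIT  vc=[23]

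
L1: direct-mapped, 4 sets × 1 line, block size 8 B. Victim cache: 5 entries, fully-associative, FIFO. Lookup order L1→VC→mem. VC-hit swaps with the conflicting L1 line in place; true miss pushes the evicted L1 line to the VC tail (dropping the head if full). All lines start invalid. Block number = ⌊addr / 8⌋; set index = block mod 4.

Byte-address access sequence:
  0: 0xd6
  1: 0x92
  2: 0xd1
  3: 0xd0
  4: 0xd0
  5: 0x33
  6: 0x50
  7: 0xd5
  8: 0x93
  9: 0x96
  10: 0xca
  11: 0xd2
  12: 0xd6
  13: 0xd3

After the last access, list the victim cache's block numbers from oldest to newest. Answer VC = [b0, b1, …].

VC = [18, 10, 6]

0: 0xd6 (blk 26, set 2) → MISS  vc=[]
1: 0x92 (blk 18, set 2) → MISS  vc=[26]
2: 0xd1 (blk 26, set 2) → VC-HIT  vc=[18]
3: 0xd0 (blk 26, set 2) → L1-HIT  vc=[18]
4: 0xd0 (blk 26, set 2) → L1-HIT  vc=[18]
5: 0x33 (blk 6, set 2) → MISS  vc=[18, 26]
6: 0x50 (blk 10, set 2) → MISS  vc=[18, 26, 6]
7: 0xd5 (blk 26, set 2) → VC-HIT  vc=[18, 10, 6]
8: 0x93 (blk 18, set 2) → VC-HIT  vc=[26, 10, 6]
9: 0x96 (blk 18, set 2) → L1-HIT  vc=[26, 10, 6]
10: 0xca (blk 25, set 1) → MISS  vc=[26, 10, 6]
11: 0xd2 (blk 26, set 2) → VC-HIT  vc=[18, 10, 6]
12: 0xd6 (blk 26, set 2) → L1-HIT  vc=[18, 10, 6]
13: 0xd3 (blk 26, set 2) → L1-HIT  vc=[18, 10, 6]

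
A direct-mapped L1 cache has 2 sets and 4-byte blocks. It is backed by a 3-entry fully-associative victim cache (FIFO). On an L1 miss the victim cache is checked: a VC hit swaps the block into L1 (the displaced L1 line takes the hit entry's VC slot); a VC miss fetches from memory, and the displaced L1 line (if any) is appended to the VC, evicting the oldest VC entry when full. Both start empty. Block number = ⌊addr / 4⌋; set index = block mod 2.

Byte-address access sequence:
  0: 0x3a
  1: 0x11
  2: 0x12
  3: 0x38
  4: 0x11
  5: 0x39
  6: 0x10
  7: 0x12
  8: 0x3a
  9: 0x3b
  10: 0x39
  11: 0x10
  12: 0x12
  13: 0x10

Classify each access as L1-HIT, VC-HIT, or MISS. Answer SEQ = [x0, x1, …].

SEQ = [MISS, MISS, L1-HIT, VC-HIT, VC-HIT, VC-HIT, VC-HIT, L1-HIT, VC-HIT, L1-HIT, L1-HIT, VC-HIT, L1-HIT, L1-HIT]

  [0] addr=0x3a blk=14 s=0: MISS | VC []
  [1] addr=0x11 blk=4 s=0: MISS | VC [14]
  [2] addr=0x12 blk=4 s=0: L1-HIT | VC [14]
  [3] addr=0x38 blk=14 s=0: VC-HIT | VC [4]
  [4] addr=0x11 blk=4 s=0: VC-HIT | VC [14]
  [5] addr=0x39 blk=14 s=0: VC-HIT | VC [4]
  [6] addr=0x10 blk=4 s=0: VC-HIT | VC [14]
  [7] addr=0x12 blk=4 s=0: L1-HIT | VC [14]
  [8] addr=0x3a blk=14 s=0: VC-HIT | VC [4]
  [9] addr=0x3b blk=14 s=0: L1-HIT | VC [4]
  [10] addr=0x39 blk=14 s=0: L1-HIT | VC [4]
  [11] addr=0x10 blk=4 s=0: VC-HIT | VC [14]
  [12] addr=0x12 blk=4 s=0: L1-HIT | VC [14]
  [13] addr=0x10 blk=4 s=0: L1-HIT | VC [14]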